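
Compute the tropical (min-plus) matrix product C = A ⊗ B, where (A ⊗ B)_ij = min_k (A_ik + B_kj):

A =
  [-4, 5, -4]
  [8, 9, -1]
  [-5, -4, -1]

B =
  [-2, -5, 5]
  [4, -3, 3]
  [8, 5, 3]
A ⊗ B =
  [-6, -9, -1]
  [6, 3, 2]
  [-7, -10, -1]

Apply the min-plus product entry-by-entry:
  C[0][0] = min over k of (A[0][0] + B[0][0] = -4 + -2 = -6, A[0][1] + B[1][0] = 5 + 4 = 9, A[0][2] + B[2][0] = -4 + 8 = 4) = -6 (attained at k = 0)
  C[0][1] = min over k of (A[0][0] + B[0][1] = -4 + -5 = -9, A[0][1] + B[1][1] = 5 + -3 = 2, A[0][2] + B[2][1] = -4 + 5 = 1) = -9 (attained at k = 0)
  C[0][2] = min over k of (A[0][0] + B[0][2] = -4 + 5 = 1, A[0][1] + B[1][2] = 5 + 3 = 8, A[0][2] + B[2][2] = -4 + 3 = -1) = -1 (attained at k = 2)
  C[1][0] = min over k of (A[1][0] + B[0][0] = 8 + -2 = 6, A[1][1] + B[1][0] = 9 + 4 = 13, A[1][2] + B[2][0] = -1 + 8 = 7) = 6 (attained at k = 0)
  C[1][1] = min over k of (A[1][0] + B[0][1] = 8 + -5 = 3, A[1][1] + B[1][1] = 9 + -3 = 6, A[1][2] + B[2][1] = -1 + 5 = 4) = 3 (attained at k = 0)
  C[1][2] = min over k of (A[1][0] + B[0][2] = 8 + 5 = 13, A[1][1] + B[1][2] = 9 + 3 = 12, A[1][2] + B[2][2] = -1 + 3 = 2) = 2 (attained at k = 2)
  C[2][0] = min over k of (A[2][0] + B[0][0] = -5 + -2 = -7, A[2][1] + B[1][0] = -4 + 4 = 0, A[2][2] + B[2][0] = -1 + 8 = 7) = -7 (attained at k = 0)
  C[2][1] = min over k of (A[2][0] + B[0][1] = -5 + -5 = -10, A[2][1] + B[1][1] = -4 + -3 = -7, A[2][2] + B[2][1] = -1 + 5 = 4) = -10 (attained at k = 0)
  C[2][2] = min over k of (A[2][0] + B[0][2] = -5 + 5 = 0, A[2][1] + B[1][2] = -4 + 3 = -1, A[2][2] + B[2][2] = -1 + 3 = 2) = -1 (attained at k = 1)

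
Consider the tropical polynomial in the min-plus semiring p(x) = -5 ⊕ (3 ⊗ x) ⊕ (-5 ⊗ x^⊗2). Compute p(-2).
p(-2) = -9

A tropical monomial a ⊗ x^⊗i evaluates to a + i · x. Evaluating each term at x = -2:
  Term 0 contributes -5 + 0 · -2 = -5
  Term 1 contributes 3 + 1 · -2 = 1
  Term 2 contributes -5 + 2 · -2 = -9
p(-2) = ⊕ of these = min[-5, 1, -9] = -9.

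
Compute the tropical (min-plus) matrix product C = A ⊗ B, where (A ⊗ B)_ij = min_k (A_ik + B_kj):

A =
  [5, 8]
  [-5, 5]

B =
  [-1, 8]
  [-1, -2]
A ⊗ B =
  [4, 6]
  [-6, 3]

Apply the min-plus product entry-by-entry:
  C[0][0] = min over k of (A[0][0] + B[0][0] = 5 + -1 = 4, A[0][1] + B[1][0] = 8 + -1 = 7) = 4 (attained at k = 0)
  C[0][1] = min over k of (A[0][0] + B[0][1] = 5 + 8 = 13, A[0][1] + B[1][1] = 8 + -2 = 6) = 6 (attained at k = 1)
  C[1][0] = min over k of (A[1][0] + B[0][0] = -5 + -1 = -6, A[1][1] + B[1][0] = 5 + -1 = 4) = -6 (attained at k = 0)
  C[1][1] = min over k of (A[1][0] + B[0][1] = -5 + 8 = 3, A[1][1] + B[1][1] = 5 + -2 = 3) = 3 (attained at k = 0)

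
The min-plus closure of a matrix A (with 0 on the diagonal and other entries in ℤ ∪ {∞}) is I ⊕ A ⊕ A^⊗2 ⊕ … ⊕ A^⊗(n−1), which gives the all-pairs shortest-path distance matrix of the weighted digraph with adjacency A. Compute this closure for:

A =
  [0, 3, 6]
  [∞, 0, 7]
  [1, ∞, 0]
Closure =
  [0, 3, 6]
  [8, 0, 7]
  [1, 4, 0]

This is the Floyd-Warshall all-pairs shortest-path computation. For each intermediate vertex k = 0, 1, …, 2, update dist[i][j] ← min(dist[i][j], dist[i][k] + dist[k][j]). The final matrix gives, for each (i, j), the minimum total weight of any directed path from i to j (possibly empty when i = j).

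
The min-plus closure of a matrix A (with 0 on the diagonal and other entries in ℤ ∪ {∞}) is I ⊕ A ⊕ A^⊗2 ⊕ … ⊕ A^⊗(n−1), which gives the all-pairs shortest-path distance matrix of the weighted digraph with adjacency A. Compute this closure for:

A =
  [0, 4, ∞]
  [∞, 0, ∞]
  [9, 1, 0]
Closure =
  [0, 4, ∞]
  [∞, 0, ∞]
  [9, 1, 0]

This is the Floyd-Warshall all-pairs shortest-path computation. For each intermediate vertex k = 0, 1, …, 2, update dist[i][j] ← min(dist[i][j], dist[i][k] + dist[k][j]). The final matrix gives, for each (i, j), the minimum total weight of any directed path from i to j (possibly empty when i = j).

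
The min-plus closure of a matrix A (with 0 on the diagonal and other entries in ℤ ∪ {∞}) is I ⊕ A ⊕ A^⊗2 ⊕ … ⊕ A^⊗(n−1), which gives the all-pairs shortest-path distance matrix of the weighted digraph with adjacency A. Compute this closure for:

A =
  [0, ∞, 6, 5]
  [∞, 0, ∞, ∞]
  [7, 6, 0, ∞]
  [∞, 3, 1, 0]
Closure =
  [0, 8, 6, 5]
  [∞, 0, ∞, ∞]
  [7, 6, 0, 12]
  [8, 3, 1, 0]

This is the Floyd-Warshall all-pairs shortest-path computation. For each intermediate vertex k = 0, 1, …, 3, update dist[i][j] ← min(dist[i][j], dist[i][k] + dist[k][j]). The final matrix gives, for each (i, j), the minimum total weight of any directed path from i to j (possibly empty when i = j).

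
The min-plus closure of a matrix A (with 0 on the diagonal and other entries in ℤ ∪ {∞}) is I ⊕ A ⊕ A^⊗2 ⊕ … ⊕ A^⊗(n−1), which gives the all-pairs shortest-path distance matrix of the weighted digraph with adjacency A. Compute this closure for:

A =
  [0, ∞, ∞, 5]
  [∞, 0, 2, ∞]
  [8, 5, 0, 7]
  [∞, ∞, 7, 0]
Closure =
  [0, 17, 12, 5]
  [10, 0, 2, 9]
  [8, 5, 0, 7]
  [15, 12, 7, 0]

This is the Floyd-Warshall all-pairs shortest-path computation. For each intermediate vertex k = 0, 1, …, 3, update dist[i][j] ← min(dist[i][j], dist[i][k] + dist[k][j]). The final matrix gives, for each (i, j), the minimum total weight of any directed path from i to j (possibly empty when i = j).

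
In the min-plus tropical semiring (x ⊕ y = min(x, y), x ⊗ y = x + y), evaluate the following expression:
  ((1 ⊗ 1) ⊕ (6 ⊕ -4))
((1 ⊗ 1) ⊕ (6 ⊕ -4)) = -4

Expand innermost to outermost. Recall ⊕ takes the minimum of its arguments and ⊗ takes their sum. Working out the expression ((1 ⊗ 1) ⊕ (6 ⊕ -4)) gives -4.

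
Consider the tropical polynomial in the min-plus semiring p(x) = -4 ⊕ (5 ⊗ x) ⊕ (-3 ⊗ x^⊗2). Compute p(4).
p(4) = -4

A tropical monomial a ⊗ x^⊗i evaluates to a + i · x. Evaluating each term at x = 4:
  Term 0 contributes -4 + 0 · 4 = -4
  Term 1 contributes 5 + 1 · 4 = 9
  Term 2 contributes -3 + 2 · 4 = 5
p(4) = ⊕ of these = min[-4, 9, 5] = -4.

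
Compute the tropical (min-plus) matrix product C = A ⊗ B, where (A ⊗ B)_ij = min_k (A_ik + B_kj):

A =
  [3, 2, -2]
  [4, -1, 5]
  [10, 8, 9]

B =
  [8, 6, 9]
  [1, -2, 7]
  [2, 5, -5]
A ⊗ B =
  [0, 0, -7]
  [0, -3, 0]
  [9, 6, 4]

Apply the min-plus product entry-by-entry:
  C[0][0] = min over k of (A[0][0] + B[0][0] = 3 + 8 = 11, A[0][1] + B[1][0] = 2 + 1 = 3, A[0][2] + B[2][0] = -2 + 2 = 0) = 0 (attained at k = 2)
  C[0][1] = min over k of (A[0][0] + B[0][1] = 3 + 6 = 9, A[0][1] + B[1][1] = 2 + -2 = 0, A[0][2] + B[2][1] = -2 + 5 = 3) = 0 (attained at k = 1)
  C[0][2] = min over k of (A[0][0] + B[0][2] = 3 + 9 = 12, A[0][1] + B[1][2] = 2 + 7 = 9, A[0][2] + B[2][2] = -2 + -5 = -7) = -7 (attained at k = 2)
  C[1][0] = min over k of (A[1][0] + B[0][0] = 4 + 8 = 12, A[1][1] + B[1][0] = -1 + 1 = 0, A[1][2] + B[2][0] = 5 + 2 = 7) = 0 (attained at k = 1)
  C[1][1] = min over k of (A[1][0] + B[0][1] = 4 + 6 = 10, A[1][1] + B[1][1] = -1 + -2 = -3, A[1][2] + B[2][1] = 5 + 5 = 10) = -3 (attained at k = 1)
  C[1][2] = min over k of (A[1][0] + B[0][2] = 4 + 9 = 13, A[1][1] + B[1][2] = -1 + 7 = 6, A[1][2] + B[2][2] = 5 + -5 = 0) = 0 (attained at k = 2)
  C[2][0] = min over k of (A[2][0] + B[0][0] = 10 + 8 = 18, A[2][1] + B[1][0] = 8 + 1 = 9, A[2][2] + B[2][0] = 9 + 2 = 11) = 9 (attained at k = 1)
  C[2][1] = min over k of (A[2][0] + B[0][1] = 10 + 6 = 16, A[2][1] + B[1][1] = 8 + -2 = 6, A[2][2] + B[2][1] = 9 + 5 = 14) = 6 (attained at k = 1)
  C[2][2] = min over k of (A[2][0] + B[0][2] = 10 + 9 = 19, A[2][1] + B[1][2] = 8 + 7 = 15, A[2][2] + B[2][2] = 9 + -5 = 4) = 4 (attained at k = 2)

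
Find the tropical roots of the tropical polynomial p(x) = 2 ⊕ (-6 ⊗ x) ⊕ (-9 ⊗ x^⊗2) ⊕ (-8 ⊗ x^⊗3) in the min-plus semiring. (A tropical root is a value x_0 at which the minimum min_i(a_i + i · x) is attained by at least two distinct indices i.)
Roots: {-1, 3, 8}

Each tropical root is a break point of the lower envelope of the lines y = a_i + i · x (there are 4 lines, with slopes 0, 1, ..., 3). Only the lines that attain the minimum somewhere contribute to roots; other lines are dominated. Here the surviving (envelope) indices are i = 3, i = 2, i = 1, i = 0.
Intersections between consecutive envelope lines give the roots: for adjacent envelope indices i < j the intersection is x = (a_i − a_j) / (j − i). Reading off the sorted break points: {-1, 3, 8}.
Verification: at each break x_0, at least two indices attain the minimum of min_i(a_i + i · x_0).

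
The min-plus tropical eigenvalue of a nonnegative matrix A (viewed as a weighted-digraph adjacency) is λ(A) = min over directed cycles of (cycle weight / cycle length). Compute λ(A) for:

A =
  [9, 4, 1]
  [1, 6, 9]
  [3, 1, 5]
λ(A) = 1

Enumerate directed cycles and compute their means (weight / length). Sample:
  cycle 0 → 0: weight = 9, length = 1, mean = 9/1 ≈ 9.000
  cycle 1 → 1: weight = 6, length = 1, mean = 6/1 ≈ 6.000
  cycle 2 → 2: weight = 5, length = 1, mean = 5/1 ≈ 5.000
  cycle 0 → 1 → 0: weight = 5, length = 2, mean = 5/2 ≈ 2.500
  cycle 0 → 2 → 0: weight = 4, length = 2, mean = 4/2 ≈ 2.000
  cycle 1 → 0 → 1: weight = 5, length = 2, mean = 5/2 ≈ 2.500
Minimum mean = 1.000, attained e.g. along the cycle 0 → 2 → 1 → 0 with weight 3 and length 3. So λ(A) = 3/3 = 1.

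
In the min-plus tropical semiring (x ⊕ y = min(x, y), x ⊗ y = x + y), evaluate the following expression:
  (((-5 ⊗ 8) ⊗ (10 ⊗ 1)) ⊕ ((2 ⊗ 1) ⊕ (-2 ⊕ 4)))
(((-5 ⊗ 8) ⊗ (10 ⊗ 1)) ⊕ ((2 ⊗ 1) ⊕ (-2 ⊕ 4))) = -2

Expand innermost to outermost. Recall ⊕ takes the minimum of its arguments and ⊗ takes their sum. Working out the expression (((-5 ⊗ 8) ⊗ (10 ⊗ 1)) ⊕ ((2 ⊗ 1) ⊕ (-2 ⊕ 4))) gives -2.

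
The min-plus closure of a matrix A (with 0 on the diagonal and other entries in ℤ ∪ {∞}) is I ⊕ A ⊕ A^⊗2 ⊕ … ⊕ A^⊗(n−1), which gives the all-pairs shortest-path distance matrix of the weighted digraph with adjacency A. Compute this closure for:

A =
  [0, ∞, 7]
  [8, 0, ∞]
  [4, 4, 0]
Closure =
  [0, 11, 7]
  [8, 0, 15]
  [4, 4, 0]

This is the Floyd-Warshall all-pairs shortest-path computation. For each intermediate vertex k = 0, 1, …, 2, update dist[i][j] ← min(dist[i][j], dist[i][k] + dist[k][j]). The final matrix gives, for each (i, j), the minimum total weight of any directed path from i to j (possibly empty when i = j).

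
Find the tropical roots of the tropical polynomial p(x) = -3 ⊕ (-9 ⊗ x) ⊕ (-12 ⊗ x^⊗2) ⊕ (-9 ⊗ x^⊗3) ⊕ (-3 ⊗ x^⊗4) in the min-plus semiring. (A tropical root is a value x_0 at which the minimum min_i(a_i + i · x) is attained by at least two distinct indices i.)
Roots: {-6, -3, 3, 6}

Each tropical root is a break point of the lower envelope of the lines y = a_i + i · x (there are 5 lines, with slopes 0, 1, ..., 4). Only the lines that attain the minimum somewhere contribute to roots; other lines are dominated. Here the surviving (envelope) indices are i = 4, i = 3, i = 2, i = 1, i = 0.
Intersections between consecutive envelope lines give the roots: for adjacent envelope indices i < j the intersection is x = (a_i − a_j) / (j − i). Reading off the sorted break points: {-6, -3, 3, 6}.
Verification: at each break x_0, at least two indices attain the minimum of min_i(a_i + i · x_0).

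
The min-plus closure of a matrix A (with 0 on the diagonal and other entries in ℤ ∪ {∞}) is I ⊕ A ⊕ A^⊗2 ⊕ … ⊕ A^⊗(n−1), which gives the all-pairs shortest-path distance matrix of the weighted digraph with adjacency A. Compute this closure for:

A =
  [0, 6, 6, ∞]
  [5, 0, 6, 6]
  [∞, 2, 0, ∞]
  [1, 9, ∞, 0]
Closure =
  [0, 6, 6, 12]
  [5, 0, 6, 6]
  [7, 2, 0, 8]
  [1, 7, 7, 0]

This is the Floyd-Warshall all-pairs shortest-path computation. For each intermediate vertex k = 0, 1, …, 3, update dist[i][j] ← min(dist[i][j], dist[i][k] + dist[k][j]). The final matrix gives, for each (i, j), the minimum total weight of any directed path from i to j (possibly empty when i = j).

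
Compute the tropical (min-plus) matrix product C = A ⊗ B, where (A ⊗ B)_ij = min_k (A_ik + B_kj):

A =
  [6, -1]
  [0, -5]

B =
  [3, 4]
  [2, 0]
A ⊗ B =
  [1, -1]
  [-3, -5]

Apply the min-plus product entry-by-entry:
  C[0][0] = min over k of (A[0][0] + B[0][0] = 6 + 3 = 9, A[0][1] + B[1][0] = -1 + 2 = 1) = 1 (attained at k = 1)
  C[0][1] = min over k of (A[0][0] + B[0][1] = 6 + 4 = 10, A[0][1] + B[1][1] = -1 + 0 = -1) = -1 (attained at k = 1)
  C[1][0] = min over k of (A[1][0] + B[0][0] = 0 + 3 = 3, A[1][1] + B[1][0] = -5 + 2 = -3) = -3 (attained at k = 1)
  C[1][1] = min over k of (A[1][0] + B[0][1] = 0 + 4 = 4, A[1][1] + B[1][1] = -5 + 0 = -5) = -5 (attained at k = 1)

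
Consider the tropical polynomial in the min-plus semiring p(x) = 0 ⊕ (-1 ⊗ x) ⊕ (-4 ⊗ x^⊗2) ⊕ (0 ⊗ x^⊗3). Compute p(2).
p(2) = 0

A tropical monomial a ⊗ x^⊗i evaluates to a + i · x. Evaluating each term at x = 2:
  Term 0 contributes 0 + 0 · 2 = 0
  Term 1 contributes -1 + 1 · 2 = 1
  Term 2 contributes -4 + 2 · 2 = 0
  Term 3 contributes 0 + 3 · 2 = 6
p(2) = ⊕ of these = min[0, 1, 0, 6] = 0.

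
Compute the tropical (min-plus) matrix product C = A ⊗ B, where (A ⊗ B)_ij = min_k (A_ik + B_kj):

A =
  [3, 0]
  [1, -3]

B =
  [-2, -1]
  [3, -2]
A ⊗ B =
  [1, -2]
  [-1, -5]

Apply the min-plus product entry-by-entry:
  C[0][0] = min over k of (A[0][0] + B[0][0] = 3 + -2 = 1, A[0][1] + B[1][0] = 0 + 3 = 3) = 1 (attained at k = 0)
  C[0][1] = min over k of (A[0][0] + B[0][1] = 3 + -1 = 2, A[0][1] + B[1][1] = 0 + -2 = -2) = -2 (attained at k = 1)
  C[1][0] = min over k of (A[1][0] + B[0][0] = 1 + -2 = -1, A[1][1] + B[1][0] = -3 + 3 = 0) = -1 (attained at k = 0)
  C[1][1] = min over k of (A[1][0] + B[0][1] = 1 + -1 = 0, A[1][1] + B[1][1] = -3 + -2 = -5) = -5 (attained at k = 1)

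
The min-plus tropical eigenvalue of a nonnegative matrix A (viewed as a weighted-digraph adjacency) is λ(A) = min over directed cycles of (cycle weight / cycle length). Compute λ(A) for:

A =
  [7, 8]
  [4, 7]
λ(A) = 6

Enumerate directed cycles and compute their means (weight / length). Sample:
  cycle 0 → 0: weight = 7, length = 1, mean = 7/1 ≈ 7.000
  cycle 1 → 1: weight = 7, length = 1, mean = 7/1 ≈ 7.000
  cycle 0 → 1 → 0: weight = 12, length = 2, mean = 12/2 ≈ 6.000
  cycle 1 → 0 → 1: weight = 12, length = 2, mean = 12/2 ≈ 6.000
Minimum mean = 6.000, attained e.g. along the cycle 0 → 1 → 0 with weight 12 and length 2. So λ(A) = 12/2 = 6.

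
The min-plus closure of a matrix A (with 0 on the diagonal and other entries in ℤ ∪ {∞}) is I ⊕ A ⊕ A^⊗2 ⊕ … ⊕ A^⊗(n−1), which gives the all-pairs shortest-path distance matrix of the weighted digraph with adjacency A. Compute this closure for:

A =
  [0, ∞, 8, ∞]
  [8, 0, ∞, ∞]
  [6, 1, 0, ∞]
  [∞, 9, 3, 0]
Closure =
  [0, 9, 8, ∞]
  [8, 0, 16, ∞]
  [6, 1, 0, ∞]
  [9, 4, 3, 0]

This is the Floyd-Warshall all-pairs shortest-path computation. For each intermediate vertex k = 0, 1, …, 3, update dist[i][j] ← min(dist[i][j], dist[i][k] + dist[k][j]). The final matrix gives, for each (i, j), the minimum total weight of any directed path from i to j (possibly empty when i = j).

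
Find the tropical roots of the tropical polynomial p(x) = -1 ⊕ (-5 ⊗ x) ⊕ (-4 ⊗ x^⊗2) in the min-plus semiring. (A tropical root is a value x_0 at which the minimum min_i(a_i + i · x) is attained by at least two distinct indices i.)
Roots: {-1, 4}

Each tropical root is a break point of the lower envelope of the lines y = a_i + i · x (there are 3 lines, with slopes 0, 1, ..., 2). Only the lines that attain the minimum somewhere contribute to roots; other lines are dominated. Here the surviving (envelope) indices are i = 2, i = 1, i = 0.
Intersections between consecutive envelope lines give the roots: for adjacent envelope indices i < j the intersection is x = (a_i − a_j) / (j − i). Reading off the sorted break points: {-1, 4}.
Verification: at each break x_0, at least two indices attain the minimum of min_i(a_i + i · x_0).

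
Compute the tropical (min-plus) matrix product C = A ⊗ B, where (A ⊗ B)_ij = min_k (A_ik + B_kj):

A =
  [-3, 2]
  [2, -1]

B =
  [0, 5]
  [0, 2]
A ⊗ B =
  [-3, 2]
  [-1, 1]

Apply the min-plus product entry-by-entry:
  C[0][0] = min over k of (A[0][0] + B[0][0] = -3 + 0 = -3, A[0][1] + B[1][0] = 2 + 0 = 2) = -3 (attained at k = 0)
  C[0][1] = min over k of (A[0][0] + B[0][1] = -3 + 5 = 2, A[0][1] + B[1][1] = 2 + 2 = 4) = 2 (attained at k = 0)
  C[1][0] = min over k of (A[1][0] + B[0][0] = 2 + 0 = 2, A[1][1] + B[1][0] = -1 + 0 = -1) = -1 (attained at k = 1)
  C[1][1] = min over k of (A[1][0] + B[0][1] = 2 + 5 = 7, A[1][1] + B[1][1] = -1 + 2 = 1) = 1 (attained at k = 1)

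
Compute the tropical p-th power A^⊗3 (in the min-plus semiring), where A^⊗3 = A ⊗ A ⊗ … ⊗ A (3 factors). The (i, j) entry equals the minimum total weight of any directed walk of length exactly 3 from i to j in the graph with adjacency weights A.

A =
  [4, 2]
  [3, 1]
A^⊗3 =
  [6, 4]
  [5, 3]

Each entry (A^⊗3)_ij equals the minimum over all length-3 walks i = v_0 → v_1 → … → v_3 = j of Σ_t A[v_t][v_{t+1}]. For example, for (i, j) = (0, 1) we minimise over 4 possible intermediate vertex sequences; the minimum is 4, attained along the walk 0 → 1 → 1 → 1.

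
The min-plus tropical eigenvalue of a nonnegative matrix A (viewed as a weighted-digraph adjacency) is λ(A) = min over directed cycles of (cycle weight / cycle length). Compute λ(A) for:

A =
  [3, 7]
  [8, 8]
λ(A) = 3

Enumerate directed cycles and compute their means (weight / length). Sample:
  cycle 0 → 0: weight = 3, length = 1, mean = 3/1 ≈ 3.000
  cycle 1 → 1: weight = 8, length = 1, mean = 8/1 ≈ 8.000
  cycle 0 → 1 → 0: weight = 15, length = 2, mean = 15/2 ≈ 7.500
  cycle 1 → 0 → 1: weight = 15, length = 2, mean = 15/2 ≈ 7.500
Minimum mean = 3.000, attained e.g. along the cycle 0 → 0 with weight 3 and length 1. So λ(A) = 3/1 = 3.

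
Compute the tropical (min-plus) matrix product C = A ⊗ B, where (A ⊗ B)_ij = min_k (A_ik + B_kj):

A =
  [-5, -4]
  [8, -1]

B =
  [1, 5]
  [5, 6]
A ⊗ B =
  [-4, 0]
  [4, 5]

Apply the min-plus product entry-by-entry:
  C[0][0] = min over k of (A[0][0] + B[0][0] = -5 + 1 = -4, A[0][1] + B[1][0] = -4 + 5 = 1) = -4 (attained at k = 0)
  C[0][1] = min over k of (A[0][0] + B[0][1] = -5 + 5 = 0, A[0][1] + B[1][1] = -4 + 6 = 2) = 0 (attained at k = 0)
  C[1][0] = min over k of (A[1][0] + B[0][0] = 8 + 1 = 9, A[1][1] + B[1][0] = -1 + 5 = 4) = 4 (attained at k = 1)
  C[1][1] = min over k of (A[1][0] + B[0][1] = 8 + 5 = 13, A[1][1] + B[1][1] = -1 + 6 = 5) = 5 (attained at k = 1)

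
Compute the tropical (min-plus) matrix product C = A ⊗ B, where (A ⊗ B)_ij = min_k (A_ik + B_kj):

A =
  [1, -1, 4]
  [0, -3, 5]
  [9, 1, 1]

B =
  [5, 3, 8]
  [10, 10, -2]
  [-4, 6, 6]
A ⊗ B =
  [0, 4, -3]
  [1, 3, -5]
  [-3, 7, -1]

Apply the min-plus product entry-by-entry:
  C[0][0] = min over k of (A[0][0] + B[0][0] = 1 + 5 = 6, A[0][1] + B[1][0] = -1 + 10 = 9, A[0][2] + B[2][0] = 4 + -4 = 0) = 0 (attained at k = 2)
  C[0][1] = min over k of (A[0][0] + B[0][1] = 1 + 3 = 4, A[0][1] + B[1][1] = -1 + 10 = 9, A[0][2] + B[2][1] = 4 + 6 = 10) = 4 (attained at k = 0)
  C[0][2] = min over k of (A[0][0] + B[0][2] = 1 + 8 = 9, A[0][1] + B[1][2] = -1 + -2 = -3, A[0][2] + B[2][2] = 4 + 6 = 10) = -3 (attained at k = 1)
  C[1][0] = min over k of (A[1][0] + B[0][0] = 0 + 5 = 5, A[1][1] + B[1][0] = -3 + 10 = 7, A[1][2] + B[2][0] = 5 + -4 = 1) = 1 (attained at k = 2)
  C[1][1] = min over k of (A[1][0] + B[0][1] = 0 + 3 = 3, A[1][1] + B[1][1] = -3 + 10 = 7, A[1][2] + B[2][1] = 5 + 6 = 11) = 3 (attained at k = 0)
  C[1][2] = min over k of (A[1][0] + B[0][2] = 0 + 8 = 8, A[1][1] + B[1][2] = -3 + -2 = -5, A[1][2] + B[2][2] = 5 + 6 = 11) = -5 (attained at k = 1)
  C[2][0] = min over k of (A[2][0] + B[0][0] = 9 + 5 = 14, A[2][1] + B[1][0] = 1 + 10 = 11, A[2][2] + B[2][0] = 1 + -4 = -3) = -3 (attained at k = 2)
  C[2][1] = min over k of (A[2][0] + B[0][1] = 9 + 3 = 12, A[2][1] + B[1][1] = 1 + 10 = 11, A[2][2] + B[2][1] = 1 + 6 = 7) = 7 (attained at k = 2)
  C[2][2] = min over k of (A[2][0] + B[0][2] = 9 + 8 = 17, A[2][1] + B[1][2] = 1 + -2 = -1, A[2][2] + B[2][2] = 1 + 6 = 7) = -1 (attained at k = 1)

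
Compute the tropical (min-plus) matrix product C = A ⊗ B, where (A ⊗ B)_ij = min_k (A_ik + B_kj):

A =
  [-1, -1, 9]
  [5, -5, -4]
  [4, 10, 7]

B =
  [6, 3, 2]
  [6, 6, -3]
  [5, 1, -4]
A ⊗ B =
  [5, 2, -4]
  [1, -3, -8]
  [10, 7, 3]

Apply the min-plus product entry-by-entry:
  C[0][0] = min over k of (A[0][0] + B[0][0] = -1 + 6 = 5, A[0][1] + B[1][0] = -1 + 6 = 5, A[0][2] + B[2][0] = 9 + 5 = 14) = 5 (attained at k = 0)
  C[0][1] = min over k of (A[0][0] + B[0][1] = -1 + 3 = 2, A[0][1] + B[1][1] = -1 + 6 = 5, A[0][2] + B[2][1] = 9 + 1 = 10) = 2 (attained at k = 0)
  C[0][2] = min over k of (A[0][0] + B[0][2] = -1 + 2 = 1, A[0][1] + B[1][2] = -1 + -3 = -4, A[0][2] + B[2][2] = 9 + -4 = 5) = -4 (attained at k = 1)
  C[1][0] = min over k of (A[1][0] + B[0][0] = 5 + 6 = 11, A[1][1] + B[1][0] = -5 + 6 = 1, A[1][2] + B[2][0] = -4 + 5 = 1) = 1 (attained at k = 1)
  C[1][1] = min over k of (A[1][0] + B[0][1] = 5 + 3 = 8, A[1][1] + B[1][1] = -5 + 6 = 1, A[1][2] + B[2][1] = -4 + 1 = -3) = -3 (attained at k = 2)
  C[1][2] = min over k of (A[1][0] + B[0][2] = 5 + 2 = 7, A[1][1] + B[1][2] = -5 + -3 = -8, A[1][2] + B[2][2] = -4 + -4 = -8) = -8 (attained at k = 1)
  C[2][0] = min over k of (A[2][0] + B[0][0] = 4 + 6 = 10, A[2][1] + B[1][0] = 10 + 6 = 16, A[2][2] + B[2][0] = 7 + 5 = 12) = 10 (attained at k = 0)
  C[2][1] = min over k of (A[2][0] + B[0][1] = 4 + 3 = 7, A[2][1] + B[1][1] = 10 + 6 = 16, A[2][2] + B[2][1] = 7 + 1 = 8) = 7 (attained at k = 0)
  C[2][2] = min over k of (A[2][0] + B[0][2] = 4 + 2 = 6, A[2][1] + B[1][2] = 10 + -3 = 7, A[2][2] + B[2][2] = 7 + -4 = 3) = 3 (attained at k = 2)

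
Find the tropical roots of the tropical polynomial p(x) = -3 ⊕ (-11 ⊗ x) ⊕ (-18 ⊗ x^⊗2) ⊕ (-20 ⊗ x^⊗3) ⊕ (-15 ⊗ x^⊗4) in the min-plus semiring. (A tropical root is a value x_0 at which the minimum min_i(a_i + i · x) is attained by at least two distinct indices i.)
Roots: {-5, 2, 7, 8}

Each tropical root is a break point of the lower envelope of the lines y = a_i + i · x (there are 5 lines, with slopes 0, 1, ..., 4). Only the lines that attain the minimum somewhere contribute to roots; other lines are dominated. Here the surviving (envelope) indices are i = 4, i = 3, i = 2, i = 1, i = 0.
Intersections between consecutive envelope lines give the roots: for adjacent envelope indices i < j the intersection is x = (a_i − a_j) / (j − i). Reading off the sorted break points: {-5, 2, 7, 8}.
Verification: at each break x_0, at least two indices attain the minimum of min_i(a_i + i · x_0).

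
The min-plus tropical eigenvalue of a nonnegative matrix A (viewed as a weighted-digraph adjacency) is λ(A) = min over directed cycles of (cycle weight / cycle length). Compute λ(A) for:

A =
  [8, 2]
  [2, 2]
λ(A) = 2

Enumerate directed cycles and compute their means (weight / length). Sample:
  cycle 0 → 0: weight = 8, length = 1, mean = 8/1 ≈ 8.000
  cycle 1 → 1: weight = 2, length = 1, mean = 2/1 ≈ 2.000
  cycle 0 → 1 → 0: weight = 4, length = 2, mean = 4/2 ≈ 2.000
  cycle 1 → 0 → 1: weight = 4, length = 2, mean = 4/2 ≈ 2.000
Minimum mean = 2.000, attained e.g. along the cycle 1 → 1 with weight 2 and length 1. So λ(A) = 2/1 = 2.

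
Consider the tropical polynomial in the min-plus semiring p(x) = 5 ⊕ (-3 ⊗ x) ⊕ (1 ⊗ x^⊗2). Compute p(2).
p(2) = -1

A tropical monomial a ⊗ x^⊗i evaluates to a + i · x. Evaluating each term at x = 2:
  Term 0 contributes 5 + 0 · 2 = 5
  Term 1 contributes -3 + 1 · 2 = -1
  Term 2 contributes 1 + 2 · 2 = 5
p(2) = ⊕ of these = min[5, -1, 5] = -1.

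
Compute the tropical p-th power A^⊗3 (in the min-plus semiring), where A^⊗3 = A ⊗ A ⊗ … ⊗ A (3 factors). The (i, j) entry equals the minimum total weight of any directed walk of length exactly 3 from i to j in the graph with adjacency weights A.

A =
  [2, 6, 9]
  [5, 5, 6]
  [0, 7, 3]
A^⊗3 =
  [6, 10, 13]
  [8, 12, 12]
  [4, 8, 9]

Each entry (A^⊗3)_ij equals the minimum over all length-3 walks i = v_0 → v_1 → … → v_3 = j of Σ_t A[v_t][v_{t+1}]. For example, for (i, j) = (0, 2) we minimise over 9 possible intermediate vertex sequences; the minimum is 13, attained along the walk 0 → 0 → 0 → 2.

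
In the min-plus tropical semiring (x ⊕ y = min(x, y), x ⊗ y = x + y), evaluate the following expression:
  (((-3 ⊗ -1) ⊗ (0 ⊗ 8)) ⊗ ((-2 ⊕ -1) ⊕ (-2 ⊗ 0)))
(((-3 ⊗ -1) ⊗ (0 ⊗ 8)) ⊗ ((-2 ⊕ -1) ⊕ (-2 ⊗ 0))) = 2

Expand innermost to outermost. Recall ⊕ takes the minimum of its arguments and ⊗ takes their sum. Working out the expression (((-3 ⊗ -1) ⊗ (0 ⊗ 8)) ⊗ ((-2 ⊕ -1) ⊕ (-2 ⊗ 0))) gives 2.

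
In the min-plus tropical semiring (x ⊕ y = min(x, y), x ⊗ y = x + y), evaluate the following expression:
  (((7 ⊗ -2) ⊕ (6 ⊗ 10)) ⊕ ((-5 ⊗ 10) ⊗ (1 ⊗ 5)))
(((7 ⊗ -2) ⊕ (6 ⊗ 10)) ⊕ ((-5 ⊗ 10) ⊗ (1 ⊗ 5))) = 5

Expand innermost to outermost. Recall ⊕ takes the minimum of its arguments and ⊗ takes their sum. Working out the expression (((7 ⊗ -2) ⊕ (6 ⊗ 10)) ⊕ ((-5 ⊗ 10) ⊗ (1 ⊗ 5))) gives 5.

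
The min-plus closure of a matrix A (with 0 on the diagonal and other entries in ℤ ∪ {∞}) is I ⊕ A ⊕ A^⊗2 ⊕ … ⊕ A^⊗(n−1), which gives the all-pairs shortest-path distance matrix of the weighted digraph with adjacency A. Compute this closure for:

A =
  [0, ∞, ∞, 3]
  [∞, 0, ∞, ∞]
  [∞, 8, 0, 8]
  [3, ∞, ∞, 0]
Closure =
  [0, ∞, ∞, 3]
  [∞, 0, ∞, ∞]
  [11, 8, 0, 8]
  [3, ∞, ∞, 0]

This is the Floyd-Warshall all-pairs shortest-path computation. For each intermediate vertex k = 0, 1, …, 3, update dist[i][j] ← min(dist[i][j], dist[i][k] + dist[k][j]). The final matrix gives, for each (i, j), the minimum total weight of any directed path from i to j (possibly empty when i = j).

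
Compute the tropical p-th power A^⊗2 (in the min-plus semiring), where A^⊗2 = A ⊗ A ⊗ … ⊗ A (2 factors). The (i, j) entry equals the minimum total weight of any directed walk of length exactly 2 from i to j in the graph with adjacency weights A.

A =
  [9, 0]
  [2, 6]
A^⊗2 =
  [2, 6]
  [8, 2]

Each entry (A^⊗2)_ij equals the minimum over all length-2 walks i = v_0 → v_1 → … → v_2 = j of Σ_t A[v_t][v_{t+1}]. For example, for (i, j) = (0, 1) we minimise over 2 possible intermediate vertex sequences; the minimum is 6, attained along the walk 0 → 1 → 1.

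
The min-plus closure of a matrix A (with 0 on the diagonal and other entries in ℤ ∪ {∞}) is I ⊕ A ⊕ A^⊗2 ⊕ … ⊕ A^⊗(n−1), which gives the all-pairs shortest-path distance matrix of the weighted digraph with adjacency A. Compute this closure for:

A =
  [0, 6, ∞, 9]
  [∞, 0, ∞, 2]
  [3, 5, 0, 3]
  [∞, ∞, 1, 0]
Closure =
  [0, 6, 9, 8]
  [6, 0, 3, 2]
  [3, 5, 0, 3]
  [4, 6, 1, 0]

This is the Floyd-Warshall all-pairs shortest-path computation. For each intermediate vertex k = 0, 1, …, 3, update dist[i][j] ← min(dist[i][j], dist[i][k] + dist[k][j]). The final matrix gives, for each (i, j), the minimum total weight of any directed path from i to j (possibly empty when i = j).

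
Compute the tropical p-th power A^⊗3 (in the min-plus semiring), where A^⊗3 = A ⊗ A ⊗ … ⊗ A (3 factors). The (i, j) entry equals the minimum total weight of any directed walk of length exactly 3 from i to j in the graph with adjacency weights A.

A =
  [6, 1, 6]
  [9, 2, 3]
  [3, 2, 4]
A^⊗3 =
  [7, 5, 6]
  [8, 6, 7]
  [8, 6, 7]

Each entry (A^⊗3)_ij equals the minimum over all length-3 walks i = v_0 → v_1 → … → v_3 = j of Σ_t A[v_t][v_{t+1}]. For example, for (i, j) = (0, 2) we minimise over 9 possible intermediate vertex sequences; the minimum is 6, attained along the walk 0 → 1 → 1 → 2.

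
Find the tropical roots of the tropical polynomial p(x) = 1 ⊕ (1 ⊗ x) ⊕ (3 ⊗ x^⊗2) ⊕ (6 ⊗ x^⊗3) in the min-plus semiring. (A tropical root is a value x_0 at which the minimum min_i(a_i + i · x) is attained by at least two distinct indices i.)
Roots: {-3, -2, 0}

Each tropical root is a break point of the lower envelope of the lines y = a_i + i · x (there are 4 lines, with slopes 0, 1, ..., 3). Only the lines that attain the minimum somewhere contribute to roots; other lines are dominated. Here the surviving (envelope) indices are i = 3, i = 2, i = 1, i = 0.
Intersections between consecutive envelope lines give the roots: for adjacent envelope indices i < j the intersection is x = (a_i − a_j) / (j − i). Reading off the sorted break points: {-3, -2, 0}.
Verification: at each break x_0, at least two indices attain the minimum of min_i(a_i + i · x_0).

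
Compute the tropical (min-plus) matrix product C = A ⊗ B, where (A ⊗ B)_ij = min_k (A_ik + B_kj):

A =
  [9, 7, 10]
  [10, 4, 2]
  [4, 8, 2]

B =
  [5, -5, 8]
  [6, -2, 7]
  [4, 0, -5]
A ⊗ B =
  [13, 4, 5]
  [6, 2, -3]
  [6, -1, -3]

Apply the min-plus product entry-by-entry:
  C[0][0] = min over k of (A[0][0] + B[0][0] = 9 + 5 = 14, A[0][1] + B[1][0] = 7 + 6 = 13, A[0][2] + B[2][0] = 10 + 4 = 14) = 13 (attained at k = 1)
  C[0][1] = min over k of (A[0][0] + B[0][1] = 9 + -5 = 4, A[0][1] + B[1][1] = 7 + -2 = 5, A[0][2] + B[2][1] = 10 + 0 = 10) = 4 (attained at k = 0)
  C[0][2] = min over k of (A[0][0] + B[0][2] = 9 + 8 = 17, A[0][1] + B[1][2] = 7 + 7 = 14, A[0][2] + B[2][2] = 10 + -5 = 5) = 5 (attained at k = 2)
  C[1][0] = min over k of (A[1][0] + B[0][0] = 10 + 5 = 15, A[1][1] + B[1][0] = 4 + 6 = 10, A[1][2] + B[2][0] = 2 + 4 = 6) = 6 (attained at k = 2)
  C[1][1] = min over k of (A[1][0] + B[0][1] = 10 + -5 = 5, A[1][1] + B[1][1] = 4 + -2 = 2, A[1][2] + B[2][1] = 2 + 0 = 2) = 2 (attained at k = 1)
  C[1][2] = min over k of (A[1][0] + B[0][2] = 10 + 8 = 18, A[1][1] + B[1][2] = 4 + 7 = 11, A[1][2] + B[2][2] = 2 + -5 = -3) = -3 (attained at k = 2)
  C[2][0] = min over k of (A[2][0] + B[0][0] = 4 + 5 = 9, A[2][1] + B[1][0] = 8 + 6 = 14, A[2][2] + B[2][0] = 2 + 4 = 6) = 6 (attained at k = 2)
  C[2][1] = min over k of (A[2][0] + B[0][1] = 4 + -5 = -1, A[2][1] + B[1][1] = 8 + -2 = 6, A[2][2] + B[2][1] = 2 + 0 = 2) = -1 (attained at k = 0)
  C[2][2] = min over k of (A[2][0] + B[0][2] = 4 + 8 = 12, A[2][1] + B[1][2] = 8 + 7 = 15, A[2][2] + B[2][2] = 2 + -5 = -3) = -3 (attained at k = 2)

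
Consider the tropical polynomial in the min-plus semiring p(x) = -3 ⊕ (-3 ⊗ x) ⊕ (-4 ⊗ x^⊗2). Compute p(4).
p(4) = -3

A tropical monomial a ⊗ x^⊗i evaluates to a + i · x. Evaluating each term at x = 4:
  Term 0 contributes -3 + 0 · 4 = -3
  Term 1 contributes -3 + 1 · 4 = 1
  Term 2 contributes -4 + 2 · 4 = 4
p(4) = ⊕ of these = min[-3, 1, 4] = -3.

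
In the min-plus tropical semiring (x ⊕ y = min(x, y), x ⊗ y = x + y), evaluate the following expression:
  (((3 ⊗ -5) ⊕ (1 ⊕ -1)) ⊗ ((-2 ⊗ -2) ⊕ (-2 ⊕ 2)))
(((3 ⊗ -5) ⊕ (1 ⊕ -1)) ⊗ ((-2 ⊗ -2) ⊕ (-2 ⊕ 2))) = -6

Expand innermost to outermost. Recall ⊕ takes the minimum of its arguments and ⊗ takes their sum. Working out the expression (((3 ⊗ -5) ⊕ (1 ⊕ -1)) ⊗ ((-2 ⊗ -2) ⊕ (-2 ⊕ 2))) gives -6.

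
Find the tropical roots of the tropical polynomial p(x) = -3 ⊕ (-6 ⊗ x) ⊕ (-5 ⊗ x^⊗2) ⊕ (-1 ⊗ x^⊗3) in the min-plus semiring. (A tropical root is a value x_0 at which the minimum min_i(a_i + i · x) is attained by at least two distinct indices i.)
Roots: {-4, -1, 3}

Each tropical root is a break point of the lower envelope of the lines y = a_i + i · x (there are 4 lines, with slopes 0, 1, ..., 3). Only the lines that attain the minimum somewhere contribute to roots; other lines are dominated. Here the surviving (envelope) indices are i = 3, i = 2, i = 1, i = 0.
Intersections between consecutive envelope lines give the roots: for adjacent envelope indices i < j the intersection is x = (a_i − a_j) / (j − i). Reading off the sorted break points: {-4, -1, 3}.
Verification: at each break x_0, at least two indices attain the minimum of min_i(a_i + i · x_0).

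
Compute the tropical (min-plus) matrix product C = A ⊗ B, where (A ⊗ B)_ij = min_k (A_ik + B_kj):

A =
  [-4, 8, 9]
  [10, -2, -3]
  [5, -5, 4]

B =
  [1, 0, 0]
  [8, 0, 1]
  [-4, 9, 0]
A ⊗ B =
  [-3, -4, -4]
  [-7, -2, -3]
  [0, -5, -4]

Apply the min-plus product entry-by-entry:
  C[0][0] = min over k of (A[0][0] + B[0][0] = -4 + 1 = -3, A[0][1] + B[1][0] = 8 + 8 = 16, A[0][2] + B[2][0] = 9 + -4 = 5) = -3 (attained at k = 0)
  C[0][1] = min over k of (A[0][0] + B[0][1] = -4 + 0 = -4, A[0][1] + B[1][1] = 8 + 0 = 8, A[0][2] + B[2][1] = 9 + 9 = 18) = -4 (attained at k = 0)
  C[0][2] = min over k of (A[0][0] + B[0][2] = -4 + 0 = -4, A[0][1] + B[1][2] = 8 + 1 = 9, A[0][2] + B[2][2] = 9 + 0 = 9) = -4 (attained at k = 0)
  C[1][0] = min over k of (A[1][0] + B[0][0] = 10 + 1 = 11, A[1][1] + B[1][0] = -2 + 8 = 6, A[1][2] + B[2][0] = -3 + -4 = -7) = -7 (attained at k = 2)
  C[1][1] = min over k of (A[1][0] + B[0][1] = 10 + 0 = 10, A[1][1] + B[1][1] = -2 + 0 = -2, A[1][2] + B[2][1] = -3 + 9 = 6) = -2 (attained at k = 1)
  C[1][2] = min over k of (A[1][0] + B[0][2] = 10 + 0 = 10, A[1][1] + B[1][2] = -2 + 1 = -1, A[1][2] + B[2][2] = -3 + 0 = -3) = -3 (attained at k = 2)
  C[2][0] = min over k of (A[2][0] + B[0][0] = 5 + 1 = 6, A[2][1] + B[1][0] = -5 + 8 = 3, A[2][2] + B[2][0] = 4 + -4 = 0) = 0 (attained at k = 2)
  C[2][1] = min over k of (A[2][0] + B[0][1] = 5 + 0 = 5, A[2][1] + B[1][1] = -5 + 0 = -5, A[2][2] + B[2][1] = 4 + 9 = 13) = -5 (attained at k = 1)
  C[2][2] = min over k of (A[2][0] + B[0][2] = 5 + 0 = 5, A[2][1] + B[1][2] = -5 + 1 = -4, A[2][2] + B[2][2] = 4 + 0 = 4) = -4 (attained at k = 1)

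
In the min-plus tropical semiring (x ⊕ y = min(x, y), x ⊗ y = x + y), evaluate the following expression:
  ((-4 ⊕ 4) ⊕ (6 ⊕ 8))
((-4 ⊕ 4) ⊕ (6 ⊕ 8)) = -4

Expand innermost to outermost. Recall ⊕ takes the minimum of its arguments and ⊗ takes their sum. Working out the expression ((-4 ⊕ 4) ⊕ (6 ⊕ 8)) gives -4.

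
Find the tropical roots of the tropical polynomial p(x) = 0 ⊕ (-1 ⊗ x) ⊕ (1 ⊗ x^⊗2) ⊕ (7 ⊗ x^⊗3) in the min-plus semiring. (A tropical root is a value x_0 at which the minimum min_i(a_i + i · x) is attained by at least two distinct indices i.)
Roots: {-6, -2, 1}

Each tropical root is a break point of the lower envelope of the lines y = a_i + i · x (there are 4 lines, with slopes 0, 1, ..., 3). Only the lines that attain the minimum somewhere contribute to roots; other lines are dominated. Here the surviving (envelope) indices are i = 3, i = 2, i = 1, i = 0.
Intersections between consecutive envelope lines give the roots: for adjacent envelope indices i < j the intersection is x = (a_i − a_j) / (j − i). Reading off the sorted break points: {-6, -2, 1}.
Verification: at each break x_0, at least two indices attain the minimum of min_i(a_i + i · x_0).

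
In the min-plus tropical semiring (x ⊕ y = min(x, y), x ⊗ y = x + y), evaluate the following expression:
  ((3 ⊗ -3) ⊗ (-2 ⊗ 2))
((3 ⊗ -3) ⊗ (-2 ⊗ 2)) = 0

Expand innermost to outermost. Recall ⊕ takes the minimum of its arguments and ⊗ takes their sum. Working out the expression ((3 ⊗ -3) ⊗ (-2 ⊗ 2)) gives 0.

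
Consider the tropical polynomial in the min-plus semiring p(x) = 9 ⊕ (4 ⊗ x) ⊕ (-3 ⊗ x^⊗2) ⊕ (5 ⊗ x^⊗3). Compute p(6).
p(6) = 9

A tropical monomial a ⊗ x^⊗i evaluates to a + i · x. Evaluating each term at x = 6:
  Term 0 contributes 9 + 0 · 6 = 9
  Term 1 contributes 4 + 1 · 6 = 10
  Term 2 contributes -3 + 2 · 6 = 9
  Term 3 contributes 5 + 3 · 6 = 23
p(6) = ⊕ of these = min[9, 10, 9, 23] = 9.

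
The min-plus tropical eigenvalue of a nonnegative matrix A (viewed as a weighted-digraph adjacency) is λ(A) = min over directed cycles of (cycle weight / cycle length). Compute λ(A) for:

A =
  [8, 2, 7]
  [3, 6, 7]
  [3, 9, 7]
λ(A) = 5/2

Enumerate directed cycles and compute their means (weight / length). Sample:
  cycle 0 → 0: weight = 8, length = 1, mean = 8/1 ≈ 8.000
  cycle 1 → 1: weight = 6, length = 1, mean = 6/1 ≈ 6.000
  cycle 2 → 2: weight = 7, length = 1, mean = 7/1 ≈ 7.000
  cycle 0 → 1 → 0: weight = 5, length = 2, mean = 5/2 ≈ 2.500
  cycle 0 → 2 → 0: weight = 10, length = 2, mean = 10/2 ≈ 5.000
  cycle 1 → 0 → 1: weight = 5, length = 2, mean = 5/2 ≈ 2.500
Minimum mean = 2.500, attained e.g. along the cycle 0 → 1 → 0 with weight 5 and length 2. So λ(A) = 5/2 = 5/2.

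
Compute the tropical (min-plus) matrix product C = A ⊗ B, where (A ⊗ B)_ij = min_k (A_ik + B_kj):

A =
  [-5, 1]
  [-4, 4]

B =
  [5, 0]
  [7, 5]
A ⊗ B =
  [0, -5]
  [1, -4]

Apply the min-plus product entry-by-entry:
  C[0][0] = min over k of (A[0][0] + B[0][0] = -5 + 5 = 0, A[0][1] + B[1][0] = 1 + 7 = 8) = 0 (attained at k = 0)
  C[0][1] = min over k of (A[0][0] + B[0][1] = -5 + 0 = -5, A[0][1] + B[1][1] = 1 + 5 = 6) = -5 (attained at k = 0)
  C[1][0] = min over k of (A[1][0] + B[0][0] = -4 + 5 = 1, A[1][1] + B[1][0] = 4 + 7 = 11) = 1 (attained at k = 0)
  C[1][1] = min over k of (A[1][0] + B[0][1] = -4 + 0 = -4, A[1][1] + B[1][1] = 4 + 5 = 9) = -4 (attained at k = 0)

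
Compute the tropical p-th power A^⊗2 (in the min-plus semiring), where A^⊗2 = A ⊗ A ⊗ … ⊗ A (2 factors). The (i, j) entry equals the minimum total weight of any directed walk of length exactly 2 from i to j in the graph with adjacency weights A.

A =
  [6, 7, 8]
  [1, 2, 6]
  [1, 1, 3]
A^⊗2 =
  [8, 9, 11]
  [3, 4, 8]
  [2, 3, 6]

Each entry (A^⊗2)_ij equals the minimum over all length-2 walks i = v_0 → v_1 → … → v_2 = j of Σ_t A[v_t][v_{t+1}]. For example, for (i, j) = (0, 2) we minimise over 3 possible intermediate vertex sequences; the minimum is 11, attained along the walk 0 → 2 → 2.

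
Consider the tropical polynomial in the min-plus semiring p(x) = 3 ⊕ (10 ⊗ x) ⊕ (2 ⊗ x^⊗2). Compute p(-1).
p(-1) = 0

A tropical monomial a ⊗ x^⊗i evaluates to a + i · x. Evaluating each term at x = -1:
  Term 0 contributes 3 + 0 · -1 = 3
  Term 1 contributes 10 + 1 · -1 = 9
  Term 2 contributes 2 + 2 · -1 = 0
p(-1) = ⊕ of these = min[3, 9, 0] = 0.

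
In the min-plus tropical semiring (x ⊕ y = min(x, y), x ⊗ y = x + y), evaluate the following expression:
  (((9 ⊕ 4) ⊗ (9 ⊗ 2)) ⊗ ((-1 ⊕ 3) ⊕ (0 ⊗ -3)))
(((9 ⊕ 4) ⊗ (9 ⊗ 2)) ⊗ ((-1 ⊕ 3) ⊕ (0 ⊗ -3))) = 12

Expand innermost to outermost. Recall ⊕ takes the minimum of its arguments and ⊗ takes their sum. Working out the expression (((9 ⊕ 4) ⊗ (9 ⊗ 2)) ⊗ ((-1 ⊕ 3) ⊕ (0 ⊗ -3))) gives 12.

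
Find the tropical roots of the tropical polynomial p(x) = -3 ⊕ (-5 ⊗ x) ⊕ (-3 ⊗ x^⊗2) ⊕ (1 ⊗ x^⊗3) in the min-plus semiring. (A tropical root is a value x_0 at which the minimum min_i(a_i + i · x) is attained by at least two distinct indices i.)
Roots: {-4, -2, 2}

Each tropical root is a break point of the lower envelope of the lines y = a_i + i · x (there are 4 lines, with slopes 0, 1, ..., 3). Only the lines that attain the minimum somewhere contribute to roots; other lines are dominated. Here the surviving (envelope) indices are i = 3, i = 2, i = 1, i = 0.
Intersections between consecutive envelope lines give the roots: for adjacent envelope indices i < j the intersection is x = (a_i − a_j) / (j − i). Reading off the sorted break points: {-4, -2, 2}.
Verification: at each break x_0, at least two indices attain the minimum of min_i(a_i + i · x_0).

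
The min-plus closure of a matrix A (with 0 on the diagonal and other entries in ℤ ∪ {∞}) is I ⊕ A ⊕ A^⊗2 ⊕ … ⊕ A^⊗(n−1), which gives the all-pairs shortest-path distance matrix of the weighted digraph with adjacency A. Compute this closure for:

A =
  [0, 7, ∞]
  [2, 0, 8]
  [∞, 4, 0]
Closure =
  [0, 7, 15]
  [2, 0, 8]
  [6, 4, 0]

This is the Floyd-Warshall all-pairs shortest-path computation. For each intermediate vertex k = 0, 1, …, 2, update dist[i][j] ← min(dist[i][j], dist[i][k] + dist[k][j]). The final matrix gives, for each (i, j), the minimum total weight of any directed path from i to j (possibly empty when i = j).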